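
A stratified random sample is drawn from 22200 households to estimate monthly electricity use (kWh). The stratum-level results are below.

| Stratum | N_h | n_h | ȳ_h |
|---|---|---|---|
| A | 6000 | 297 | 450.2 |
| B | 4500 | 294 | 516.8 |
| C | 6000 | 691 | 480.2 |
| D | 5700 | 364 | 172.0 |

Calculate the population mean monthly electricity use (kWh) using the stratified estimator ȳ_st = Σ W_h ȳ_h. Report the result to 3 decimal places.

N = Σ N_h = 22200. Stratum weights W_h = N_h/N.
ȳ_st = (6000·450.2 + 4500·516.8 + 6000·480.2 + 5700·172.0) / 22200 = 400.37838

ȳ_st ≈ 400.378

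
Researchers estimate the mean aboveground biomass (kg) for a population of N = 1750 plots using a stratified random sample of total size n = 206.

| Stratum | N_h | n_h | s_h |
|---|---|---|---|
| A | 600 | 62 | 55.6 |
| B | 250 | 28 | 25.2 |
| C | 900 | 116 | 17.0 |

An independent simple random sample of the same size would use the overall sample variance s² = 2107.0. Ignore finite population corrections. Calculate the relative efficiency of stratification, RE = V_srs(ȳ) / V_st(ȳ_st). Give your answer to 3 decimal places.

RE ≈ 1.465

V̂(ȳ_st) = Σ W_h² s_h²/n_h, with W_h = N_h/N and N = 1750:
  stratum A: (600/1750)²·55.6²/62 = 5.86117
  stratum B: (250/1750)²·25.2²/28 = 0.462857
  stratum C: (900/1750)²·17.0²/116 = 0.658944
V_st = 6.98297
V_srs = s²/n = 2107.0/206 = 10.2282
Relative efficiency = V_srs / V_st = 10.2282/6.98297 = 1.4647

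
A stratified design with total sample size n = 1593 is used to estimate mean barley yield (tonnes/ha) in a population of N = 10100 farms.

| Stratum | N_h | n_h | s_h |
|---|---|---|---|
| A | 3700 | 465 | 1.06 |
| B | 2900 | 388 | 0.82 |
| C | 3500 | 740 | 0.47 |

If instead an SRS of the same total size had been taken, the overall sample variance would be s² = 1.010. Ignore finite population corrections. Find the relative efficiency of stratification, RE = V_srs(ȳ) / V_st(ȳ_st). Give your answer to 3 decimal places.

V̂(ȳ_st) = Σ W_h² s_h²/n_h, with W_h = N_h/N and N = 10100:
  stratum A: (3700/10100)²·1.06²/465 = 0.000324279
  stratum B: (2900/10100)²·0.82²/388 = 0.000142873
  stratum C: (3500/10100)²·0.47²/740 = 3.58474e-05
V_st = 0.000503
V_srs = s²/n = 1.010/1593 = 0.000634024
Relative efficiency = V_srs / V_st = 0.000634024/0.000503 = 1.2605

RE ≈ 1.260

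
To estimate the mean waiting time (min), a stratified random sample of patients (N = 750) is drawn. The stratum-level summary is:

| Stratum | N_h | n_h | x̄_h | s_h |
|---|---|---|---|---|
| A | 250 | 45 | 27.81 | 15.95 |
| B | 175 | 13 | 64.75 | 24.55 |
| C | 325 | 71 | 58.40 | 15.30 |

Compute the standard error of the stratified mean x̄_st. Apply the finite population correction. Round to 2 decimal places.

SE(x̄_st) ≈ 1.83

V̂(x̄_st) = Σ W_h² (1 − n_h/N_h) s_h²/n_h, with W_h = N_h/N and N = 750:
  stratum A: (250/750)²·(1 − 45/250)·15.95²/45 = 0.515087
  stratum B: (175/750)²·(1 − 13/175)·24.55²/13 = 2.33663
  stratum C: (325/750)²·(1 − 71/325)·15.30²/71 = 0.483859
V̂(x̄_st) = 3.33558
SE(x̄_st) = √3.33558 = 1.82636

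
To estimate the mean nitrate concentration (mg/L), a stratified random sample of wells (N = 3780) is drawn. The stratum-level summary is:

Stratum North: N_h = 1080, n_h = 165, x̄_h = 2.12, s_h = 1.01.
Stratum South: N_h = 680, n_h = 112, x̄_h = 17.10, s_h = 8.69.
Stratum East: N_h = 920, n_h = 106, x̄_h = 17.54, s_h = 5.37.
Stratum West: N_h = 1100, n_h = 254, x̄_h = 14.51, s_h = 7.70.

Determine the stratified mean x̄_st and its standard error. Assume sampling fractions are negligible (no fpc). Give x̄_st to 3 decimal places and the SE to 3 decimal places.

x̄_st = Σ W_h x̄_h = (1080·2.12 + 680·17.10 + 920·17.54 + 1100·14.51)/3780 = 12.17339
V̂(x̄_st) = Σ W_h² s_h²/n_h, with W_h = N_h/N and N = 3780:
  stratum North: (1080/3780)²·1.01²/165 = 0.000504688
  stratum South: (680/3780)²·8.69²/112 = 0.0218201
  stratum East: (920/3780)²·5.37²/106 = 0.0161152
  stratum West: (1100/3780)²·7.70²/254 = 0.0197674
V̂(x̄_st) = 0.0582073
SE(x̄_st) = √0.0582073 = 0.241262

x̄_st ≈ 12.173, SE ≈ 0.241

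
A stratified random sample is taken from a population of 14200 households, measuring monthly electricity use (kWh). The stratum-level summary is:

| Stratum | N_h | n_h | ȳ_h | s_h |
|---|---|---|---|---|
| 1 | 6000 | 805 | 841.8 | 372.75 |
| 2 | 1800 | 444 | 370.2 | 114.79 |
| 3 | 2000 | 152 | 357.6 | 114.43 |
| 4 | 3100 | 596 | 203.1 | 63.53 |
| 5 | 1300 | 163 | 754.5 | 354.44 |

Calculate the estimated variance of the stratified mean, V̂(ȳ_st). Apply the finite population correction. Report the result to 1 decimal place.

V̂(ȳ_st) = Σ W_h² (1 − n_h/N_h) s_h²/n_h, with W_h = N_h/N and N = 14200:
  stratum 1: (6000/14200)²·(1 − 805/6000)·372.75²/805 = 26.6808
  stratum 2: (1800/14200)²·(1 − 444/1800)·114.79²/444 = 0.359237
  stratum 3: (2000/14200)²·(1 − 152/2000)·114.43²/152 = 1.57903
  stratum 4: (3100/14200)²·(1 − 596/3100)·63.53²/596 = 0.260694
  stratum 5: (1300/14200)²·(1 − 163/1300)·354.44²/163 = 5.64969
V̂(ȳ_st) = 34.5295

V̂(ȳ_st) ≈ 34.5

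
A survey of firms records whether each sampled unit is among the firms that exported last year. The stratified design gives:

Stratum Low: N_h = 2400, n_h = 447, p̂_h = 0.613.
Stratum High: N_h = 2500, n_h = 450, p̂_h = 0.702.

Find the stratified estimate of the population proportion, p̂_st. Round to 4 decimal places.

p̂_st ≈ 0.6584

N = 4900; stratum weights W_h = N_h/N.
p̂_st = Σ W_h p̂_h = (2400·0.613 + 2500·0.702)/4900 = 0.65841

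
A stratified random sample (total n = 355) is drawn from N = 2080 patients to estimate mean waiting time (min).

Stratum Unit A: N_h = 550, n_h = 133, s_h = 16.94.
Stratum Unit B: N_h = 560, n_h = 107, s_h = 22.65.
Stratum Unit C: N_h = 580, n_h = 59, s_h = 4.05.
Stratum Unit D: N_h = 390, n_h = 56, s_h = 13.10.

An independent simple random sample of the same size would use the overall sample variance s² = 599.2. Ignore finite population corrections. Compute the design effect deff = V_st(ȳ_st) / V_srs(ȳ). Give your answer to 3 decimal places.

V̂(ȳ_st) = Σ W_h² s_h²/n_h, with W_h = N_h/N and N = 2080:
  stratum Unit A: (550/2080)²·16.94²/133 = 0.15086
  stratum Unit B: (560/2080)²·22.65²/107 = 0.347538
  stratum Unit C: (580/2080)²·4.05²/59 = 0.0216166
  stratum Unit D: (390/2080)²·13.10²/56 = 0.107735
V_st = 0.627749
V_srs = s²/n = 599.2/355 = 1.68789
deff = V_st / V_srs = 0.627749/1.68789 = 0.3719

deff ≈ 0.372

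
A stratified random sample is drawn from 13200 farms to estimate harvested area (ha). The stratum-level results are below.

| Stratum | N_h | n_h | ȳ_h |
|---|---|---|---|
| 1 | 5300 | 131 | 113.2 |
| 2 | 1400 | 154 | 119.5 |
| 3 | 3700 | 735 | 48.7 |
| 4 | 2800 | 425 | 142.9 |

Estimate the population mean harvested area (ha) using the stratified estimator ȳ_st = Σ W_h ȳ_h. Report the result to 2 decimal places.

ȳ_st ≈ 102.09

N = Σ N_h = 13200. Stratum weights W_h = N_h/N.
ȳ_st = (5300·113.2 + 1400·119.5 + 3700·48.7 + 2800·142.9) / 13200 = 102.0886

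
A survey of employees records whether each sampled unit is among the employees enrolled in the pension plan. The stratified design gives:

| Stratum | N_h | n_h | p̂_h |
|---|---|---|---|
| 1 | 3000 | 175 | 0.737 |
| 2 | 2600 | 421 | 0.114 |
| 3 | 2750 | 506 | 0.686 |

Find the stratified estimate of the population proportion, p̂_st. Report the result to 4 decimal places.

p̂_st ≈ 0.5262

N = 8350; stratum weights W_h = N_h/N.
p̂_st = Σ W_h p̂_h = (3000·0.737 + 2600·0.114 + 2750·0.686)/8350 = 0.52622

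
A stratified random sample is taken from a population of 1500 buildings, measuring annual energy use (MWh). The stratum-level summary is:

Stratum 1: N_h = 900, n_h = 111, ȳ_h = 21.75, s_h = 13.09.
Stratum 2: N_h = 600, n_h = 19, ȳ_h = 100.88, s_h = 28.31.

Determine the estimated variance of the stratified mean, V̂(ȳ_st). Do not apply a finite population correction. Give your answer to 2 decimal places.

V̂(ȳ_st) ≈ 7.30

V̂(ȳ_st) = Σ W_h² s_h²/n_h, with W_h = N_h/N and N = 1500:
  stratum 1: (900/1500)²·13.09²/111 = 0.555724
  stratum 2: (600/1500)²·28.31²/19 = 6.7491
V̂(ȳ_st) = 7.30483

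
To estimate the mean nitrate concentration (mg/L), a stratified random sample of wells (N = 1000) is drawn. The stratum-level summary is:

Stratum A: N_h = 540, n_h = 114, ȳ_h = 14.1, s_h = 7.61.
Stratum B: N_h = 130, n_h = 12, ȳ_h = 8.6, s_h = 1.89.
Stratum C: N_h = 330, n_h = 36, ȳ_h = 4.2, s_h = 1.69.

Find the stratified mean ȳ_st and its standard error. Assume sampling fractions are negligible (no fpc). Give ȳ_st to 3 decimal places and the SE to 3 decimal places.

ȳ_st ≈ 10.118, SE ≈ 0.402

ȳ_st = Σ W_h ȳ_h = (540·14.1 + 130·8.6 + 330·4.2)/1000 = 10.11800
V̂(ȳ_st) = Σ W_h² s_h²/n_h, with W_h = N_h/N and N = 1000:
  stratum A: (540/1000)²·7.61²/114 = 0.148133
  stratum B: (130/1000)²·1.89²/12 = 0.00503071
  stratum C: (330/1000)²·1.69²/36 = 0.0086397
V̂(ȳ_st) = 0.161803
SE(ȳ_st) = √0.161803 = 0.402248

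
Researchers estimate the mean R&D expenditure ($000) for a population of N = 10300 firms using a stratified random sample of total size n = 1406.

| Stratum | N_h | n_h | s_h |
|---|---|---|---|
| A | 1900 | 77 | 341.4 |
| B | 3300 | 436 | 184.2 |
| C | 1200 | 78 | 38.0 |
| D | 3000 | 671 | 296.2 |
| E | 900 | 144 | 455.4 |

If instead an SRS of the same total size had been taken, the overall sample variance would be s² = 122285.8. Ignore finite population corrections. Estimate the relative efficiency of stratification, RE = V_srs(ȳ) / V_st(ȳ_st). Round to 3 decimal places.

V̂(ȳ_st) = Σ W_h² s_h²/n_h, with W_h = N_h/N and N = 10300:
  stratum A: (1900/10300)²·341.4²/77 = 51.5073
  stratum B: (3300/10300)²·184.2²/436 = 7.98815
  stratum C: (1200/10300)²·38.0²/78 = 0.251282
  stratum D: (3000/10300)²·296.2²/671 = 11.0921
  stratum E: (900/10300)²·455.4²/144 = 10.996
V_st = 81.8349
V_srs = s²/n = 122285.8/1406 = 86.9743
Relative efficiency = V_srs / V_st = 86.9743/81.8349 = 1.0628

RE ≈ 1.063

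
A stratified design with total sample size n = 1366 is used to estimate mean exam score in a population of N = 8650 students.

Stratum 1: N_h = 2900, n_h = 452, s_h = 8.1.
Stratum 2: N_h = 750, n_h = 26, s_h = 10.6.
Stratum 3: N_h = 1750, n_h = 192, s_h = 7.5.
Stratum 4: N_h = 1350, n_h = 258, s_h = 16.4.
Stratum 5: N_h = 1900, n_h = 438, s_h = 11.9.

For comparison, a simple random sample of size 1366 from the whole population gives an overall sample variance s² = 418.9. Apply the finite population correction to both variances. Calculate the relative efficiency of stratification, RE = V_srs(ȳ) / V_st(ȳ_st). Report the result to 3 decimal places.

RE ≈ 2.923

V̂(ȳ_st) = Σ W_h² (1 − n_h/N_h) s_h²/n_h, with W_h = N_h/N and N = 8650:
  stratum 1: (2900/8650)²·(1 − 452/2900)·8.1²/452 = 0.0137724
  stratum 2: (750/8650)²·(1 − 26/750)·10.6²/26 = 0.0313622
  stratum 3: (1750/8650)²·(1 − 192/1750)·7.5²/192 = 0.0106757
  stratum 4: (1350/8650)²·(1 − 258/1350)·16.4²/258 = 0.0205396
  stratum 5: (1900/8650)²·(1 − 438/1900)·11.9²/438 = 0.012003
V_st = 0.0883528
V_srs = (1 − 1366/8650)·418.9/1366 = 0.258234
Relative efficiency = V_srs / V_st = 0.258234/0.0883528 = 2.9228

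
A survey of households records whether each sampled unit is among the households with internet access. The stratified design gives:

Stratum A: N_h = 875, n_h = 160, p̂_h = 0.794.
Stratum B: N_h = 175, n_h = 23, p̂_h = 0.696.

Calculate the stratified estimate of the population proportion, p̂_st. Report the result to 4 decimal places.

N = 1050; stratum weights W_h = N_h/N.
p̂_st = Σ W_h p̂_h = (875·0.794 + 175·0.696)/1050 = 0.77767

p̂_st ≈ 0.7777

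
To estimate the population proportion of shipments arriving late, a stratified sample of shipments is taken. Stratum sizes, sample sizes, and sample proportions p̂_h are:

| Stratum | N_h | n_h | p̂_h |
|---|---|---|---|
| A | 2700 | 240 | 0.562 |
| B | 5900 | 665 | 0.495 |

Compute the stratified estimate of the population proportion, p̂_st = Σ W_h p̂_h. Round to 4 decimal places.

N = 8600; stratum weights W_h = N_h/N.
p̂_st = Σ W_h p̂_h = (2700·0.562 + 5900·0.495)/8600 = 0.51603

p̂_st ≈ 0.5160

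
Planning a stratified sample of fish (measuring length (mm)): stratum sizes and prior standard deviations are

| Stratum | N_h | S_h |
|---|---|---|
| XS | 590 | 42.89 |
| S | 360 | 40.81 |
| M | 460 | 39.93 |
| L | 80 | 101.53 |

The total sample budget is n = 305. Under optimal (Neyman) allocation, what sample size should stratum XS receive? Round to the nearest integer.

Neyman allocation: n_h = n · N_h S_h / Σ N_i S_i, with n = 305.
  stratum XS: N_h·S_h = 590·42.89 = 25305.10
  stratum S: N_h·S_h = 360·40.81 = 14691.60
  stratum M: N_h·S_h = 460·39.93 = 18367.80
  stratum L: N_h·S_h = 80·101.53 = 8122.40
Σ N_h S_h = 66486.90
n for stratum XS = 305·25305.10/66486.90 = 116.084 → 116

116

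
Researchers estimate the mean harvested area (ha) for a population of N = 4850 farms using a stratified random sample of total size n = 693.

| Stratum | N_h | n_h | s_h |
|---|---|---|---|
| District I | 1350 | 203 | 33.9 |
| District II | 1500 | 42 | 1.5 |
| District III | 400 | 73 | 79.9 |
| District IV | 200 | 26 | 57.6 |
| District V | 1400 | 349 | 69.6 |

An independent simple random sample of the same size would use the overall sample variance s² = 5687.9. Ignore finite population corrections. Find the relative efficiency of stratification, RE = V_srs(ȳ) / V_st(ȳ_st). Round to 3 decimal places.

V̂(ȳ_st) = Σ W_h² s_h²/n_h, with W_h = N_h/N and N = 4850:
  stratum District I: (1350/4850)²·33.9²/203 = 0.438619
  stratum District II: (1500/4850)²·1.5²/42 = 0.00512427
  stratum District III: (400/4850)²·79.9²/73 = 0.59485
  stratum District IV: (200/4850)²·57.6²/26 = 0.216994
  stratum District V: (1400/4850)²·69.6²/349 = 1.15655
V_st = 2.41214
V_srs = s²/n = 5687.9/693 = 8.20765
Relative efficiency = V_srs / V_st = 8.20765/2.41214 = 3.4026

RE ≈ 3.403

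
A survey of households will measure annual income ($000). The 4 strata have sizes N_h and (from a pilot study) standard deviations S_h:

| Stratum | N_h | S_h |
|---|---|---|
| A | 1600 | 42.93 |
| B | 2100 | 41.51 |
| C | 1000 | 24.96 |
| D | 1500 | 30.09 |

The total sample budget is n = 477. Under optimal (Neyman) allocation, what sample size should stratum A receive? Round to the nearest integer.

Neyman allocation: n_h = n · N_h S_h / Σ N_i S_i, with n = 477.
  stratum A: N_h·S_h = 1600·42.93 = 68688.00
  stratum B: N_h·S_h = 2100·41.51 = 87171.00
  stratum C: N_h·S_h = 1000·24.96 = 24960.00
  stratum D: N_h·S_h = 1500·30.09 = 45135.00
Σ N_h S_h = 225954.00
n for stratum A = 477·68688.00/225954.00 = 145.004 → 145

145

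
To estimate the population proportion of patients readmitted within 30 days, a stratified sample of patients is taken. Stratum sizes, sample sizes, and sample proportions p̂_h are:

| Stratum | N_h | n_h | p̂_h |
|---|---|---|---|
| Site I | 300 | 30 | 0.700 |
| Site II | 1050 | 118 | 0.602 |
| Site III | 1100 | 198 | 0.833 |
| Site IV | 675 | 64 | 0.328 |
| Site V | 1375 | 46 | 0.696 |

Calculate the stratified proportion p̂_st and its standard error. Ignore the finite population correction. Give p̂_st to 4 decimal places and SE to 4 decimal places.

N = 4500; stratum weights W_h = N_h/N.
p̂_st = Σ W_h p̂_h = (300·0.700 + 1050·0.602 + 1100·0.833 + 675·0.328 + 1375·0.696)/4500 = 0.65262
V̂(p̂_st) = Σ W_h² p̂_h(1−p̂_h)/(n_h−1):
  stratum Site I: (300/4500)²·0.700·0.300/29 = 3.21839e-05
  stratum Site II: (1050/4500)²·0.602·0.398/117 = 0.000111493
  stratum Site III: (1100/4500)²·0.833·0.167/197 = 4.21945e-05
  stratum Site IV: (675/4500)²·0.328·0.672/63 = 7.872e-05
  stratum Site V: (1375/4500)²·0.696·0.304/45 = 0.000438986
V̂(p̂_st) = 0.000703577; SE = √V̂ = 0.026525

p̂_st ≈ 0.6526, SE ≈ 0.0265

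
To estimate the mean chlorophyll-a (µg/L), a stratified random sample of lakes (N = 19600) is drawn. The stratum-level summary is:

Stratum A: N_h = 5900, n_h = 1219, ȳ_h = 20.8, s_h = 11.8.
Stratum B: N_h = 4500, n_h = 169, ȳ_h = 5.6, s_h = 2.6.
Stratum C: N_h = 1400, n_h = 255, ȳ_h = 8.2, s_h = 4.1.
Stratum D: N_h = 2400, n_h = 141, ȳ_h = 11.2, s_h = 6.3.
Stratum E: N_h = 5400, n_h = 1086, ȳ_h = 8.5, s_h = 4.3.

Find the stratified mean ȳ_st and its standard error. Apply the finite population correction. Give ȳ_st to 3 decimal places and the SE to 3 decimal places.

ȳ_st = Σ W_h ȳ_h = (5900·20.8 + 4500·5.6 + 1400·8.2 + 2400·11.2 + 5400·8.5)/19600 = 11.84592
V̂(ȳ_st) = Σ W_h² (1 − n_h/N_h) s_h²/n_h, with W_h = N_h/N and N = 19600:
  stratum A: (5900/19600)²·(1 − 1219/5900)·11.8²/1219 = 0.00821181
  stratum B: (4500/19600)²·(1 − 169/4500)·2.6²/169 = 0.00202931
  stratum C: (1400/19600)²·(1 − 255/1400)·4.1²/255 = 0.000275074
  stratum D: (2400/19600)²·(1 − 141/2400)·6.3²/141 = 0.00397262
  stratum E: (5400/19600)²·(1 − 1086/5400)·4.3²/1086 = 0.00103245
V̂(ȳ_st) = 0.0155213
SE(ȳ_st) = √0.0155213 = 0.124584

ȳ_st ≈ 11.846, SE ≈ 0.125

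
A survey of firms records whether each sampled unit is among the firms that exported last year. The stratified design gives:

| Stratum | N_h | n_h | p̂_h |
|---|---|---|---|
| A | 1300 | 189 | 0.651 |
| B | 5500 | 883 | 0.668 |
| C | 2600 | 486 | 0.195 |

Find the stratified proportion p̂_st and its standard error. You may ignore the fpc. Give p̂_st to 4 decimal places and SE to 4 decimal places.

p̂_st ≈ 0.5348, SE ≈ 0.0116

N = 9400; stratum weights W_h = N_h/N.
p̂_st = Σ W_h p̂_h = (1300·0.651 + 5500·0.668 + 2600·0.195)/9400 = 0.53482
V̂(p̂_st) = Σ W_h² p̂_h(1−p̂_h)/(n_h−1):
  stratum A: (1300/9400)²·0.651·0.349/188 = 2.31142e-05
  stratum B: (5500/9400)²·0.668·0.332/882 = 8.60827e-05
  stratum C: (2600/9400)²·0.195·0.805/485 = 2.47617e-05
V̂(p̂_st) = 0.000133959; SE = √V̂ = 0.011574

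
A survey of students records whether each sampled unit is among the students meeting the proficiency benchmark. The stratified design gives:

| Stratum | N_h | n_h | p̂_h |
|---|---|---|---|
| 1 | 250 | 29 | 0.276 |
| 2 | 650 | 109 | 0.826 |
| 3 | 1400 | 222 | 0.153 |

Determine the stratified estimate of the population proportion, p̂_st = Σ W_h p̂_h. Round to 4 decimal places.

N = 2300; stratum weights W_h = N_h/N.
p̂_st = Σ W_h p̂_h = (250·0.276 + 650·0.826 + 1400·0.153)/2300 = 0.35657

p̂_st ≈ 0.3566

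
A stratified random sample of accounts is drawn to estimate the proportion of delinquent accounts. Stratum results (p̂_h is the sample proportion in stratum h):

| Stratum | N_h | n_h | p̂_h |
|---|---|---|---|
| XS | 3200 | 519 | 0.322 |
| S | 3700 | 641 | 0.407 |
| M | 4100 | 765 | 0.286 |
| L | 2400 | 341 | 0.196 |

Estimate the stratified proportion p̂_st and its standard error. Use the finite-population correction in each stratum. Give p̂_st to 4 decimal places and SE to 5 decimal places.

N = 13400; stratum weights W_h = N_h/N.
p̂_st = Σ W_h p̂_h = (3200·0.322 + 3700·0.407 + 4100·0.286 + 2400·0.196)/13400 = 0.31189
V̂(p̂_st) = Σ W_h² (1 − n_h/N_h) p̂_h(1−p̂_h)/(n_h−1):
  stratum XS: (3200/13400)²·(1 − 519/3200)·0.322·0.678/518 = 2.01369e-05
  stratum S: (3700/13400)²·(1 − 641/3700)·0.407·0.593/640 = 2.37706e-05
  stratum M: (4100/13400)²·(1 − 765/4100)·0.286·0.714/764 = 2.03536e-05
  stratum L: (2400/13400)²·(1 − 341/2400)·0.196·0.804/340 = 1.27553e-05
V̂(p̂_st) = 7.70165e-05; SE = √V̂ = 0.0087759

p̂_st ≈ 0.3119, SE ≈ 0.00878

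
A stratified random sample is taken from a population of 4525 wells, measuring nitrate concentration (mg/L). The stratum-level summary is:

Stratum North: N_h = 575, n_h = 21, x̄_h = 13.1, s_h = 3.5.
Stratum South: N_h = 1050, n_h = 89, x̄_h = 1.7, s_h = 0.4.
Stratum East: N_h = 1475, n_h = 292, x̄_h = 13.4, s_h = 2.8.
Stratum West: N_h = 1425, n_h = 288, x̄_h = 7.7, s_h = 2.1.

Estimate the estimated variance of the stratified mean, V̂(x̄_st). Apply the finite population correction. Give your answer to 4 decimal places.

V̂(x̄_st) ≈ 0.0127

V̂(x̄_st) = Σ W_h² (1 − n_h/N_h) s_h²/n_h, with W_h = N_h/N and N = 4525:
  stratum North: (575/4525)²·(1 − 21/575)·3.5²/21 = 0.00907522
  stratum South: (1050/4525)²·(1 − 89/1050)·0.4²/89 = 8.85942e-05
  stratum East: (1475/4525)²·(1 − 292/1475)·2.8²/292 = 0.00228809
  stratum West: (1425/4525)²·(1 − 288/1425)·2.1²/288 = 0.00121167
V̂(x̄_st) = 0.0126636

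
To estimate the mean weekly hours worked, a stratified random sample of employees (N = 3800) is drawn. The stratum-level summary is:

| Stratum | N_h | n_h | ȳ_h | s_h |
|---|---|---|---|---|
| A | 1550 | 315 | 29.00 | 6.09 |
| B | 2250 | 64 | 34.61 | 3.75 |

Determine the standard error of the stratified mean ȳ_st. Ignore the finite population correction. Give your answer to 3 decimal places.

SE(ȳ_st) ≈ 0.311

V̂(ȳ_st) = Σ W_h² s_h²/n_h, with W_h = N_h/N and N = 3800:
  stratum A: (1550/3800)²·6.09²/315 = 0.0195894
  stratum B: (2250/3800)²·3.75²/64 = 0.0770336
V̂(ȳ_st) = 0.096623
SE(ȳ_st) = √0.096623 = 0.310842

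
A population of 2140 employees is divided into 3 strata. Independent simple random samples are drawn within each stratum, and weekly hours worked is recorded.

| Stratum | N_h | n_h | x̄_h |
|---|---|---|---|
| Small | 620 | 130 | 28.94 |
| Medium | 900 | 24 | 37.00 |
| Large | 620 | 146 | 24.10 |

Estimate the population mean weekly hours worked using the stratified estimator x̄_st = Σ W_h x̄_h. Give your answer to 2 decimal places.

N = Σ N_h = 2140. Stratum weights W_h = N_h/N.
x̄_st = (620·28.94 + 900·37.00 + 620·24.10) / 2140 = 30.9275

x̄_st ≈ 30.93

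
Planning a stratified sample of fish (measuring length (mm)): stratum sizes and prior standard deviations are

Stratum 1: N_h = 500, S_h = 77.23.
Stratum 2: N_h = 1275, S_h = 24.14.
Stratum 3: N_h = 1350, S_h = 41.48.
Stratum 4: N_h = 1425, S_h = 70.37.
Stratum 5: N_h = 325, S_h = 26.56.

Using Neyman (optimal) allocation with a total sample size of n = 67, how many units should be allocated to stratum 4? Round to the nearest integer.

Neyman allocation: n_h = n · N_h S_h / Σ N_i S_i, with n = 67.
  stratum 1: N_h·S_h = 500·77.23 = 38615.00
  stratum 2: N_h·S_h = 1275·24.14 = 30778.50
  stratum 3: N_h·S_h = 1350·41.48 = 55998.00
  stratum 4: N_h·S_h = 1425·70.37 = 100277.25
  stratum 5: N_h·S_h = 325·26.56 = 8632.00
Σ N_h S_h = 234300.75
n for stratum 4 = 67·100277.25/234300.75 = 28.675 → 29

29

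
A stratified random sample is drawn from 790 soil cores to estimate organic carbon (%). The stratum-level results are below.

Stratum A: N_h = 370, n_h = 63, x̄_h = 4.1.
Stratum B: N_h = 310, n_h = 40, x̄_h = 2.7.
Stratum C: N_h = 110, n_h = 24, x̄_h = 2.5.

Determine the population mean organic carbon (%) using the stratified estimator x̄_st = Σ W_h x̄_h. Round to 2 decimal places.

N = Σ N_h = 790. Stratum weights W_h = N_h/N.
x̄_st = (370·4.1 + 310·2.7 + 110·2.5) / 790 = 3.3278

x̄_st ≈ 3.33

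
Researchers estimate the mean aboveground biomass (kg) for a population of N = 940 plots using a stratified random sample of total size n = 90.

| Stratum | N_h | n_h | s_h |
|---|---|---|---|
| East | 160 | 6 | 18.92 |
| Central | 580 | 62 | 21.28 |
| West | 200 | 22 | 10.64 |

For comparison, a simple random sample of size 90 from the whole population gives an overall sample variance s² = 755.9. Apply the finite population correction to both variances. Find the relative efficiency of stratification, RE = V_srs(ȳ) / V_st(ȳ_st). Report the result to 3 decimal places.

RE ≈ 1.744

V̂(ȳ_st) = Σ W_h² (1 − n_h/N_h) s_h²/n_h, with W_h = N_h/N and N = 940:
  stratum East: (160/940)²·(1 − 6/160)·18.92²/6 = 1.6637
  stratum Central: (580/940)²·(1 − 62/580)·21.28²/62 = 2.48344
  stratum West: (200/940)²·(1 − 22/200)·10.64²/22 = 0.207327
V_st = 4.35447
V_srs = (1 − 90/940)·755.9/90 = 7.59474
Relative efficiency = V_srs / V_st = 7.59474/4.35447 = 1.7441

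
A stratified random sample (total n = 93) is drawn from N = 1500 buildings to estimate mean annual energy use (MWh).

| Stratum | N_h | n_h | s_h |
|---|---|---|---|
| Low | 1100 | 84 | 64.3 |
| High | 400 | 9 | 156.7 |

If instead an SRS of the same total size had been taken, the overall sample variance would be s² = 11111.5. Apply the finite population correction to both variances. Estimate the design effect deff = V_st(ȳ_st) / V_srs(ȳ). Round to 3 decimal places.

deff ≈ 1.910

V̂(ȳ_st) = Σ W_h² (1 − n_h/N_h) s_h²/n_h, with W_h = N_h/N and N = 1500:
  stratum Low: (1100/1500)²·(1 − 84/1100)·64.3²/84 = 24.4482
  stratum High: (400/1500)²·(1 − 9/400)·156.7²/9 = 189.649
V_st = 214.097
V_srs = (1 − 93/1500)·11111.5/93 = 112.071
deff = V_st / V_srs = 214.097/112.071 = 1.9104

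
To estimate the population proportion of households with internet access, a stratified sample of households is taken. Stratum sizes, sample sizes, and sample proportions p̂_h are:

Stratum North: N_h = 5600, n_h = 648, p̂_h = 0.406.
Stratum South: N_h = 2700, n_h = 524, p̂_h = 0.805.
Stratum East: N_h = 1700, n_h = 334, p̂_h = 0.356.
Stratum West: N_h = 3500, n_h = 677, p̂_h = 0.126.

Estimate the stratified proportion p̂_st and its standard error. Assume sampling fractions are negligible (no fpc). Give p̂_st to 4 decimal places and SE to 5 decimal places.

p̂_st ≈ 0.4069, SE ≈ 0.00990

N = 13500; stratum weights W_h = N_h/N.
p̂_st = Σ W_h p̂_h = (5600·0.406 + 2700·0.805 + 1700·0.356 + 3500·0.126)/13500 = 0.40691
V̂(p̂_st) = Σ W_h² p̂_h(1−p̂_h)/(n_h−1):
  stratum North: (5600/13500)²·0.406·0.594/647 = 6.41382e-05
  stratum South: (2700/13500)²·0.805·0.195/523 = 1.20057e-05
  stratum East: (1700/13500)²·0.356·0.644/333 = 1.09175e-05
  stratum West: (3500/13500)²·0.126·0.874/676 = 1.09497e-05
V̂(p̂_st) = 9.80111e-05; SE = √V̂ = 0.00990006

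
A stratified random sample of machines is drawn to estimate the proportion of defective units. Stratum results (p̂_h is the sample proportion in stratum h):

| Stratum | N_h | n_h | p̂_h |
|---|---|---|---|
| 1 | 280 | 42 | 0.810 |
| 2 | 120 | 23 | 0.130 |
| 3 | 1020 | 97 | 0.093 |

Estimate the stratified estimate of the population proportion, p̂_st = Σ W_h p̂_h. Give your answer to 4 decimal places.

N = 1420; stratum weights W_h = N_h/N.
p̂_st = Σ W_h p̂_h = (280·0.810 + 120·0.130 + 1020·0.093)/1420 = 0.23751

p̂_st ≈ 0.2375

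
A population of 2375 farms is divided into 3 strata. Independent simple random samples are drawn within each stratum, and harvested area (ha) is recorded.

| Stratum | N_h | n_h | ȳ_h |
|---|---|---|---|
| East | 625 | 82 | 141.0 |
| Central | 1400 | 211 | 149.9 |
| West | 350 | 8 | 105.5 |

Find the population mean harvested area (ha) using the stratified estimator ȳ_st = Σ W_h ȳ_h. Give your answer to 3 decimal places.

ȳ_st ≈ 141.015

N = Σ N_h = 2375. Stratum weights W_h = N_h/N.
ȳ_st = (625·141.0 + 1400·149.9 + 350·105.5) / 2375 = 141.01474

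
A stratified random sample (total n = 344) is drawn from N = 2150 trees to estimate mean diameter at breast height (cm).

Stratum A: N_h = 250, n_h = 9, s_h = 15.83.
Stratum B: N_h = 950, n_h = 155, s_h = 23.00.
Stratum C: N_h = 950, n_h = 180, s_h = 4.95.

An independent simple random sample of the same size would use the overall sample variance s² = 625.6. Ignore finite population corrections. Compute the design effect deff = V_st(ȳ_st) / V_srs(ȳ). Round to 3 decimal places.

V̂(ȳ_st) = Σ W_h² s_h²/n_h, with W_h = N_h/N and N = 2150:
  stratum A: (250/2150)²·15.83²/9 = 0.376463
  stratum B: (950/2150)²·23.00²/155 = 0.666338
  stratum C: (950/2150)²·4.95²/180 = 0.0265771
V_st = 1.06938
V_srs = s²/n = 625.6/344 = 1.8186
deff = V_st / V_srs = 1.06938/1.8186 = 0.5880

deff ≈ 0.588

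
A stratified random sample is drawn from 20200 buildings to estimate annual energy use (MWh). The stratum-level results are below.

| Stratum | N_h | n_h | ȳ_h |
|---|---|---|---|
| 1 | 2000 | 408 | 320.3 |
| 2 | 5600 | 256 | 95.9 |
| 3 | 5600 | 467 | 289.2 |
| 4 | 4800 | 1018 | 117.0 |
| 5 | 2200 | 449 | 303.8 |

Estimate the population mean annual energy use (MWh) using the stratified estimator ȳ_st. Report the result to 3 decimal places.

N = Σ N_h = 20200. Stratum weights W_h = N_h/N.
ȳ_st = (2000·320.3 + 5600·95.9 + 5600·289.2 + 4800·117.0 + 2200·303.8) / 20200 = 199.36238

ȳ_st ≈ 199.362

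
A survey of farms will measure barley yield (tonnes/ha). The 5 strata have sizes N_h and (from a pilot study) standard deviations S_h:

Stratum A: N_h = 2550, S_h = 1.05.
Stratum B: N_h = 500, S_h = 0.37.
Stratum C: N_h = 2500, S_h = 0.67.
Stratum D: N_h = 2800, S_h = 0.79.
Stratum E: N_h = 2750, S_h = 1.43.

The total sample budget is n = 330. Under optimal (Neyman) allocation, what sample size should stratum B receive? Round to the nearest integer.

Neyman allocation: n_h = n · N_h S_h / Σ N_i S_i, with n = 330.
  stratum A: N_h·S_h = 2550·1.05 = 2677.50
  stratum B: N_h·S_h = 500·0.37 = 185.00
  stratum C: N_h·S_h = 2500·0.67 = 1675.00
  stratum D: N_h·S_h = 2800·0.79 = 2212.00
  stratum E: N_h·S_h = 2750·1.43 = 3932.50
Σ N_h S_h = 10682.00
n for stratum B = 330·185.00/10682.00 = 5.715 → 6

6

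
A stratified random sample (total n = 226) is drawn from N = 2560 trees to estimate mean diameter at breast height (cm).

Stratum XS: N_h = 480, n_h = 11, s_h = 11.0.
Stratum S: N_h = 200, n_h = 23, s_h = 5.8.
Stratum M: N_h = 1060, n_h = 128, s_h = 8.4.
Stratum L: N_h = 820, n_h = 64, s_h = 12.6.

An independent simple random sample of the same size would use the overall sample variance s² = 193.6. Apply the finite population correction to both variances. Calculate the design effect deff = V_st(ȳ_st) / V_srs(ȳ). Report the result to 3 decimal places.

V̂(ȳ_st) = Σ W_h² (1 − n_h/N_h) s_h²/n_h, with W_h = N_h/N and N = 2560:
  stratum XS: (480/2560)²·(1 − 11/480)·11.0²/11 = 0.377856
  stratum S: (200/2560)²·(1 − 23/200)·5.8²/23 = 0.00790044
  stratum M: (1060/2560)²·(1 − 128/1060)·8.4²/128 = 0.083098
  stratum L: (820/2560)²·(1 − 64/820)·12.6²/64 = 0.234648
V_st = 0.703503
V_srs = (1 − 226/2560)·193.6/226 = 0.781012
deff = V_st / V_srs = 0.703503/0.781012 = 0.9008

deff ≈ 0.901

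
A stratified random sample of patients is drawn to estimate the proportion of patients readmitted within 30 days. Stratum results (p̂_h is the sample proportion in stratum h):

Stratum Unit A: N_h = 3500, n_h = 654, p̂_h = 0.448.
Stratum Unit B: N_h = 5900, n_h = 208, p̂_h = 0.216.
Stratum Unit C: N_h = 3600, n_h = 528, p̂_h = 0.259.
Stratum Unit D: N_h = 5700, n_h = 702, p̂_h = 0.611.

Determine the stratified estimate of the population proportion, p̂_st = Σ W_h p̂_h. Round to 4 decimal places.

N = 18700; stratum weights W_h = N_h/N.
p̂_st = Σ W_h p̂_h = (3500·0.448 + 5900·0.216 + 3600·0.259 + 5700·0.611)/18700 = 0.38810

p̂_st ≈ 0.3881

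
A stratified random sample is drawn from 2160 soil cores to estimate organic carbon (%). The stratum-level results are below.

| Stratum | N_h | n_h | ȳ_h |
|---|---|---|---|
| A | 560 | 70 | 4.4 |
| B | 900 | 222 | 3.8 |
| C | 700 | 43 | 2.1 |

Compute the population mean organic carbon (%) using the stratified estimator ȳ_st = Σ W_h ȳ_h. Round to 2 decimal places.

ȳ_st ≈ 3.40

N = Σ N_h = 2160. Stratum weights W_h = N_h/N.
ȳ_st = (560·4.4 + 900·3.8 + 700·2.1) / 2160 = 3.4046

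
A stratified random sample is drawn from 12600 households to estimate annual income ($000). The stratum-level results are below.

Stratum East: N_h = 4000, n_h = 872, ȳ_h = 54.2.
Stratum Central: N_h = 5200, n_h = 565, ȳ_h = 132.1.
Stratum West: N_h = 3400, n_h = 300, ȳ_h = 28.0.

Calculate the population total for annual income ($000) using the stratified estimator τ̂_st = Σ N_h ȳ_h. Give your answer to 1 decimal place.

τ̂_st = Σ N_h ȳ_h = 4000·54.2 + 5200·132.1 + 3400·28.0 = 998920.0

τ̂_st ≈ 998920.0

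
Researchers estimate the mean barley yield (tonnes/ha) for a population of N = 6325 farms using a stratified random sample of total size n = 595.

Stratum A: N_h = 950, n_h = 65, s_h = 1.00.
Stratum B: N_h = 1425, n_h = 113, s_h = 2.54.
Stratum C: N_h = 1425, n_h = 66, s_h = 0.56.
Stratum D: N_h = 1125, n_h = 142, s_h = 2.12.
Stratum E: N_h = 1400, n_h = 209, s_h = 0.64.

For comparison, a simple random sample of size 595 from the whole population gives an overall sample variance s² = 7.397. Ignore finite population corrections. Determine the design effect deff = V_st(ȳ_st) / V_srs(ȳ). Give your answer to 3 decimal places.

deff ≈ 0.369

V̂(ȳ_st) = Σ W_h² s_h²/n_h, with W_h = N_h/N and N = 6325:
  stratum A: (950/6325)²·1.00²/65 = 0.000347067
  stratum B: (1425/6325)²·2.54²/113 = 0.002898
  stratum C: (1425/6325)²·0.56²/66 = 0.00024118
  stratum D: (1125/6325)²·2.12²/142 = 0.00100131
  stratum E: (1400/6325)²·0.64²/209 = 9.60171e-05
V_st = 0.00458357
V_srs = s²/n = 7.397/595 = 0.0124319
deff = V_st / V_srs = 0.00458357/0.0124319 = 0.3687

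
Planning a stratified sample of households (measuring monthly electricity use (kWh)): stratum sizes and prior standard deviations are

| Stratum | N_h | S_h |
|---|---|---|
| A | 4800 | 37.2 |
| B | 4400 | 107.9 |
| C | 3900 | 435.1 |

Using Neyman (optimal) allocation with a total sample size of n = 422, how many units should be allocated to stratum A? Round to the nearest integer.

32

Neyman allocation: n_h = n · N_h S_h / Σ N_i S_i, with n = 422.
  stratum A: N_h·S_h = 4800·37.2 = 178560.00
  stratum B: N_h·S_h = 4400·107.9 = 474760.00
  stratum C: N_h·S_h = 3900·435.1 = 1696890.00
Σ N_h S_h = 2350210.00
n for stratum A = 422·178560.00/2350210.00 = 32.062 → 32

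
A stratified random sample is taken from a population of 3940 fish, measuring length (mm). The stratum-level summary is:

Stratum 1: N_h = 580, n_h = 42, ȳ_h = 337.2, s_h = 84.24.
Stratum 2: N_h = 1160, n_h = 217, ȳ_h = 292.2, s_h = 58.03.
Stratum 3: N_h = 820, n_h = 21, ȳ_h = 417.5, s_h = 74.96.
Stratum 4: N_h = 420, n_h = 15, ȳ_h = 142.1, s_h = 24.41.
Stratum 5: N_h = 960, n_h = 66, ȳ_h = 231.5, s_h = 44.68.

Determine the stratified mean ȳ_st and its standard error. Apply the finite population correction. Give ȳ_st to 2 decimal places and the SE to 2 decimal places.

ȳ_st ≈ 294.11, SE ≈ 4.23

ȳ_st = Σ W_h ȳ_h = (580·337.2 + 1160·292.2 + 820·417.5 + 420·142.1 + 960·231.5)/3940 = 294.11168
V̂(ȳ_st) = Σ W_h² (1 − n_h/N_h) s_h²/n_h, with W_h = N_h/N and N = 3940:
  stratum 1: (580/3940)²·(1 − 42/580)·84.24²/42 = 3.39629
  stratum 2: (1160/3940)²·(1 − 217/1160)·58.03²/217 = 1.09351
  stratum 3: (820/3940)²·(1 − 21/820)·74.96²/21 = 11.293
  stratum 4: (420/3940)²·(1 − 15/420)·24.41²/15 = 0.435267
  stratum 5: (960/3940)²·(1 − 66/960)·44.68²/66 = 1.67224
V̂(ȳ_st) = 17.8903
SE(ȳ_st) = √17.8903 = 4.22969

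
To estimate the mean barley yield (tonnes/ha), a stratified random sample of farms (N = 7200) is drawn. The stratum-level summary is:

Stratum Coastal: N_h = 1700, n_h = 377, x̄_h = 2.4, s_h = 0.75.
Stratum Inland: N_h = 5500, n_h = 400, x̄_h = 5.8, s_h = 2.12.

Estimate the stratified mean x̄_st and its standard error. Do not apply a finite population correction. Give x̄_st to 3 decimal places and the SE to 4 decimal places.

x̄_st = Σ W_h x̄_h = (1700·2.4 + 5500·5.8)/7200 = 4.99722
V̂(x̄_st) = Σ W_h² s_h²/n_h, with W_h = N_h/N and N = 7200:
  stratum Coastal: (1700/7200)²·0.75²/377 = 8.31791e-05
  stratum Inland: (5500/7200)²·2.12²/400 = 0.0065565
V̂(x̄_st) = 0.00663968
SE(x̄_st) = √0.00663968 = 0.0814842

x̄_st ≈ 4.997, SE ≈ 0.0815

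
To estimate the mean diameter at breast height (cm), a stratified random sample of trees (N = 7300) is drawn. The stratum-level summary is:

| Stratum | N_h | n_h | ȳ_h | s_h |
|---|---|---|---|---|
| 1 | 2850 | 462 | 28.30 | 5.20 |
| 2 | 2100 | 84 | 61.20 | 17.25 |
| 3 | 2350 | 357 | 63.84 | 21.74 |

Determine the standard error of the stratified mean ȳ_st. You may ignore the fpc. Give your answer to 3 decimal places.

V̂(ȳ_st) = Σ W_h² s_h²/n_h, with W_h = N_h/N and N = 7300:
  stratum 1: (2850/7300)²·5.20²/462 = 0.0089209
  stratum 2: (2100/7300)²·17.25²/84 = 0.293151
  stratum 3: (2350/7300)²·21.74²/357 = 0.137196
V̂(ȳ_st) = 0.439268
SE(ȳ_st) = √0.439268 = 0.662773

SE(ȳ_st) ≈ 0.663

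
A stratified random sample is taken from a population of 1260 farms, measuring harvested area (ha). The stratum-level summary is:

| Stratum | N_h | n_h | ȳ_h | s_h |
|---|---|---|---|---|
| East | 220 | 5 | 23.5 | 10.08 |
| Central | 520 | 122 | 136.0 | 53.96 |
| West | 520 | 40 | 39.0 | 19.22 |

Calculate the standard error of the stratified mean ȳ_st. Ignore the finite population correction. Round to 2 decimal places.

SE(ȳ_st) ≈ 2.50

V̂(ȳ_st) = Σ W_h² s_h²/n_h, with W_h = N_h/N and N = 1260:
  stratum East: (220/1260)²·10.08²/5 = 0.61952
  stratum Central: (520/1260)²·53.96²/122 = 4.0649
  stratum West: (520/1260)²·19.22²/40 = 1.57294
V̂(ȳ_st) = 6.25736
SE(ȳ_st) = √6.25736 = 2.50147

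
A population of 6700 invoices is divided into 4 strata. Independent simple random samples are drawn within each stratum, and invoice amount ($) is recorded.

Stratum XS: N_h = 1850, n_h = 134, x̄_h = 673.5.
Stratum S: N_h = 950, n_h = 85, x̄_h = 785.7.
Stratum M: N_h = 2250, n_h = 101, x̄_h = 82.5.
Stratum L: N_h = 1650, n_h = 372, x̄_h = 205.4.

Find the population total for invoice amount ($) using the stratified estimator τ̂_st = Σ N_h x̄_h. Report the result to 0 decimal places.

τ̂_st = Σ N_h x̄_h = 1850·673.5 + 950·785.7 + 2250·82.5 + 1650·205.4 = 2516925

τ̂_st ≈ 2516925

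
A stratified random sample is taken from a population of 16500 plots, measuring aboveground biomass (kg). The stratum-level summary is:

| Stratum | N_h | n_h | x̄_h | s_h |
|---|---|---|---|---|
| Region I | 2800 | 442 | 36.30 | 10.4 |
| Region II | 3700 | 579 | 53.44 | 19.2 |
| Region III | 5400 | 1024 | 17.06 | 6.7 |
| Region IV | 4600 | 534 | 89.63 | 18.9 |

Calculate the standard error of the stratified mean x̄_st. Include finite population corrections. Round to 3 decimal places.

SE(x̄_st) ≈ 0.288

V̂(x̄_st) = Σ W_h² (1 − n_h/N_h) s_h²/n_h, with W_h = N_h/N and N = 16500:
  stratum Region I: (2800/16500)²·(1 − 442/2800)·10.4²/442 = 0.00593442
  stratum Region II: (3700/16500)²·(1 − 579/3700)·19.2²/579 = 0.0270055
  stratum Region III: (5400/16500)²·(1 − 1024/5400)·6.7²/1024 = 0.00380498
  stratum Region IV: (4600/16500)²·(1 − 534/4600)·18.9²/534 = 0.0459557
V̂(x̄_st) = 0.0827006
SE(x̄_st) = √0.0827006 = 0.287577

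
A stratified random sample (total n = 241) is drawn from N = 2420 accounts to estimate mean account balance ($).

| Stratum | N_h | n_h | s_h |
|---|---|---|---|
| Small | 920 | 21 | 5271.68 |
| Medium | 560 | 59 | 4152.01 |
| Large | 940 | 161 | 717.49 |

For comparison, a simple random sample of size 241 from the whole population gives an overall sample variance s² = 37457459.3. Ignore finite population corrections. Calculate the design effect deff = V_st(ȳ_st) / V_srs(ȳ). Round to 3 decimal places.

V̂(ȳ_st) = Σ W_h² s_h²/n_h, with W_h = N_h/N and N = 2420:
  stratum Small: (920/2420)²·5271.68²/21 = 191260
  stratum Medium: (560/2420)²·4152.01²/59 = 15646.2
  stratum Large: (940/2420)²·717.49²/161 = 482.426
V_st = 207388
V_srs = s²/n = 37457459.3/241 = 155425
deff = V_st / V_srs = 207388/155425 = 1.3343

deff ≈ 1.334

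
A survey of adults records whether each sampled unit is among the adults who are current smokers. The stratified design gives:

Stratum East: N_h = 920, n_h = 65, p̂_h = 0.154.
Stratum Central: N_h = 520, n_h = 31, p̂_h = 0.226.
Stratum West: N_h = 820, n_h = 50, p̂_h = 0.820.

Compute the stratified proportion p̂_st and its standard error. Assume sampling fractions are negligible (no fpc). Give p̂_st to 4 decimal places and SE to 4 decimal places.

N = 2260; stratum weights W_h = N_h/N.
p̂_st = Σ W_h p̂_h = (920·0.154 + 520·0.226 + 820·0.820)/2260 = 0.41221
V̂(p̂_st) = Σ W_h² p̂_h(1−p̂_h)/(n_h−1):
  stratum East: (920/2260)²·0.154·0.846/64 = 0.000337342
  stratum Central: (520/2260)²·0.226·0.774/30 = 0.000308687
  stratum West: (820/2260)²·0.820·0.180/49 = 0.000396553
V̂(p̂_st) = 0.00104258; SE = √V̂ = 0.032289

p̂_st ≈ 0.4122, SE ≈ 0.0323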